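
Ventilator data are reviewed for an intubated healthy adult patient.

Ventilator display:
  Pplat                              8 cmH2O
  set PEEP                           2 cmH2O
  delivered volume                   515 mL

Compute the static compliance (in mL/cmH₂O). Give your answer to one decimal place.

85.8

Cstat = Vt / (Pplat − PEEP) = 515 / (8 − 2) = 515 / 6.0 = 85.833 mL/cmH2O.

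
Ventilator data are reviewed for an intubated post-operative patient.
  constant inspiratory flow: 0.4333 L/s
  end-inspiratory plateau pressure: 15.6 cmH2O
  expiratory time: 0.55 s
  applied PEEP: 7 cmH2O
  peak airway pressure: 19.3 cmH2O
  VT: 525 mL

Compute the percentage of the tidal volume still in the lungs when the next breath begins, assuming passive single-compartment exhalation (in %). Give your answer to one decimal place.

R = (PIP − Pplat)/V̇ = (19.3 − 15.6) / 0.4333 = 3.7/0.4333 = 8.539 cmH2O·s/L.
C = Vt/(Pplat − PEEP) = 525.0 / (15.6 − 7) = 525.0/8.6 = 61.047 mL/cmH2O.
τ = R × C = 8.539 × 0.06105 L/cmH2O = 0.5213 s.
Fraction remaining at end-expiration = e^(−Te/τ) = e^(−0.55/0.5213) = 0.3482 → 34.82%.

34.8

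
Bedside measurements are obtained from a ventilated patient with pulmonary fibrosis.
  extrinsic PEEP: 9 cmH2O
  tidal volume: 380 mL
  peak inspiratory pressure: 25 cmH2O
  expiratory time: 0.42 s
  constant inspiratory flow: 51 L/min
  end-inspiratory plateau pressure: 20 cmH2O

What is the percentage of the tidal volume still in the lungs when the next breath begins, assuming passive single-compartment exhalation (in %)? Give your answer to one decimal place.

12.7

Flow: 51 L/min ÷ 60 = 0.85 L/s.
R = (PIP − Pplat)/V̇ = (25 − 20) / 0.85 = 5.0/0.85 = 5.882 cmH2O·s/L.
C = Vt/(Pplat − PEEP) = 380.0 / (20 − 9) = 380.0/11.0 = 34.545 mL/cmH2O.
τ = R × C = 5.882 × 0.03455 L/cmH2O = 0.2032 s.
Fraction remaining at end-expiration = e^(−Te/τ) = e^(−0.42/0.2032) = 0.1266 → 12.66%.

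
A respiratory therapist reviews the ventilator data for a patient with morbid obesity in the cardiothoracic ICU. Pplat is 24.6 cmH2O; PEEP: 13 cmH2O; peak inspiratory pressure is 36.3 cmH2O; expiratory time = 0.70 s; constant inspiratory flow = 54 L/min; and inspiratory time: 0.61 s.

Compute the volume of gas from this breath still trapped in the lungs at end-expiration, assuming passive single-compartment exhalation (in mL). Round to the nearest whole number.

Flow: 54 L/min ÷ 60 = 0.9 L/s.
Vt = flow × Ti = 0.9 L/s × 0.61 s × 1000 mL/L = 549.0 mL.
R = (PIP − Pplat)/V̇ = (36.3 − 24.6) / 0.9 = 11.7/0.9 = 13.0 cmH2O·s/L.
C = Vt/(Pplat − PEEP) = 549.0 / (24.6 − 13) = 549.0/11.6 = 47.328 mL/cmH2O.
τ = R × C = 13.0 × 0.04733 L/cmH2O = 0.6153 s.
Fraction remaining = e^(−Te/τ) = e^(−0.70/0.6153) = 0.3206.
Trapped volume = 549.0 × 0.3206 = 176.01 mL.

176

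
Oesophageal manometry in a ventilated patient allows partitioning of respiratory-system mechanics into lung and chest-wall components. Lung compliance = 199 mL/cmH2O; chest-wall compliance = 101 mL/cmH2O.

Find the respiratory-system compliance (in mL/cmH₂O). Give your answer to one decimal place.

Lung and chest wall are elastances in series: 1/Crs = 1/CL + 1/Ccw.
1/Crs = 1/199 + 1/101 = 0.01493.
Crs = 66.979 mL/cmH2O.

67.0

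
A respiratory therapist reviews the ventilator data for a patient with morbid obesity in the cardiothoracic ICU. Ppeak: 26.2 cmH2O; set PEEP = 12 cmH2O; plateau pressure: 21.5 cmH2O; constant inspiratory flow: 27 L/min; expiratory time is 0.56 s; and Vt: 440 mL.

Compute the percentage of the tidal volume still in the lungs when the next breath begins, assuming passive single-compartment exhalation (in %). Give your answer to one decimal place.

Flow: 27 L/min ÷ 60 = 0.45 L/s.
R = (PIP − Pplat)/V̇ = (26.2 − 21.5) / 0.45 = 4.7/0.45 = 10.444 cmH2O·s/L.
C = Vt/(Pplat − PEEP) = 440.0 / (21.5 − 12) = 440.0/9.5 = 46.316 mL/cmH2O.
τ = R × C = 10.444 × 0.04632 L/cmH2O = 0.4838 s.
Fraction remaining at end-expiration = e^(−Te/τ) = e^(−0.56/0.4838) = 0.3143 → 31.43%.

31.4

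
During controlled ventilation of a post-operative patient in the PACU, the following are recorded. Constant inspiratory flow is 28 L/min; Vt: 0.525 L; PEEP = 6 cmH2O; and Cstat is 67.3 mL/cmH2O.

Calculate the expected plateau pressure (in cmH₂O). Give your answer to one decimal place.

13.8

Pplat = PEEP + Vt / Cstat = 6 + 525 / 67.3 = 6 + 7.801 = 13.801 cmH2O.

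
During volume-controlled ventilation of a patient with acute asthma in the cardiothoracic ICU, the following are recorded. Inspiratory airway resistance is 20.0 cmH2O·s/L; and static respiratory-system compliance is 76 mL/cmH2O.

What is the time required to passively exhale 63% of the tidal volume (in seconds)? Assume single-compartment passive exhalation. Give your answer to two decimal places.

1.51

τ = R × C = 20.0 × 76 mL/cmH2O = 20.0 × 0.076 L/cmH2O = 1.52 s.
Exhaled fraction f = 1 − e^(−t/τ) → t = −τ·ln(1 − f) = −1.52·ln(0.37) = 1.511 s.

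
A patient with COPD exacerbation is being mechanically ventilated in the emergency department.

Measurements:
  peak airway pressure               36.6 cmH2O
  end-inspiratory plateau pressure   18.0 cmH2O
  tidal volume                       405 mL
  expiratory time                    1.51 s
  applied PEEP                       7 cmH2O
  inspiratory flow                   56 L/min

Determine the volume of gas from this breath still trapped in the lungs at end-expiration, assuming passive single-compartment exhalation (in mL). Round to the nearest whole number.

Flow: 56 L/min ÷ 60 = 0.9333 L/s.
R = (PIP − Pplat)/V̇ = (36.6 − 18.0) / 0.9333 = 18.6/0.9333 = 19.929 cmH2O·s/L.
C = Vt/(Pplat − PEEP) = 405.0 / (18.0 − 7) = 405.0/11.0 = 36.818 mL/cmH2O.
τ = R × C = 19.929 × 0.03682 L/cmH2O = 0.7338 s.
Fraction remaining = e^(−Te/τ) = e^(−1.51/0.7338) = 0.1277.
Trapped volume = 405.0 × 0.1277 = 51.719 mL.

52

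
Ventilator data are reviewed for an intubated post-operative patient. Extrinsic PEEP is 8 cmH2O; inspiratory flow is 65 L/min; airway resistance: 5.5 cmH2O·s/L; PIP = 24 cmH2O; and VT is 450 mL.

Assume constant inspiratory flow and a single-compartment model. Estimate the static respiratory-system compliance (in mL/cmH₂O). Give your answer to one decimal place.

Flow: 65 L/min ÷ 60 = 1.0833 L/s.
Equation of motion (constant flow): PIP = Vt/C + R·V̇ + PEEP.
Vt/C = PIP − R·V̇ − PEEP = 24 − 5.5×1.0833 − 8 = 24 − 5.958 − 8 = 10.042 cmH2O.
C = Vt / 10.042 = 450 / 10.042 = 44.812 mL/cmH2O.

44.8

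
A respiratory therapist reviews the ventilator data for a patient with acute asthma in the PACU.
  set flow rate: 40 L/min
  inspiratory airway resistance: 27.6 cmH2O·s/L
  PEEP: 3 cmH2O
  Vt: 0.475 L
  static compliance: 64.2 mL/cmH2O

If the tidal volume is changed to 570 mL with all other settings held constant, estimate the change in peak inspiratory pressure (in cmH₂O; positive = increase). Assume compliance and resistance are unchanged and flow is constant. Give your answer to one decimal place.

1.5

PIP = Vt/C + R·V̇ + PEEP (constant-flow equation of motion).
Only the elastic term changes: ΔPIP = ΔVt / C = (570 − 475) / 64.2 = 1.48 cmH2O.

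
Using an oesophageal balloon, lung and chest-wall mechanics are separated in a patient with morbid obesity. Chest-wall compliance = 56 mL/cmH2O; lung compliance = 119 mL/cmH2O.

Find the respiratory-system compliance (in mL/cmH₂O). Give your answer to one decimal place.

38.1

Lung and chest wall are elastances in series: 1/Crs = 1/CL + 1/Ccw.
1/Crs = 1/119 + 1/56 = 0.02626.
Crs = 38.081 mL/cmH2O.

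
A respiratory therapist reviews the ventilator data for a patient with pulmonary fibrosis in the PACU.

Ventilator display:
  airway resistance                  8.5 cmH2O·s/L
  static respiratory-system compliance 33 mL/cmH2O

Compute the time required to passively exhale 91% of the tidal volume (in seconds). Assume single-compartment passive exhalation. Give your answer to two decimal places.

0.68

τ = R × C = 8.5 × 33 mL/cmH2O = 8.5 × 0.033 L/cmH2O = 0.2805 s.
Exhaled fraction f = 1 − e^(−t/τ) → t = −τ·ln(1 − f) = −0.2805·ln(0.09) = 0.6754 s.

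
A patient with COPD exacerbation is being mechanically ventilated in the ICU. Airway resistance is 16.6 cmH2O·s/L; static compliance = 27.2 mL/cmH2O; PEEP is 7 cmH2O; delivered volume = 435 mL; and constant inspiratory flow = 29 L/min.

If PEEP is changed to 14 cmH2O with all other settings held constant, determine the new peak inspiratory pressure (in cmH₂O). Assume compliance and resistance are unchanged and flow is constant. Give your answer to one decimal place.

Flow: 29 L/min ÷ 60 = 0.4833 L/s.
PIP = Vt/C + R·V̇ + PEEP (constant-flow equation of motion).
Only the baseline term changes: ΔPIP = ΔPEEP = 14 − 7 = 7.0 cmH2O.
Original PIP = 435/27.2 + 16.6×0.4833 + 7 = 31.015 cmH2O; new PIP = 31.015 + (7.0) = 38.015 cmH2O.

38.0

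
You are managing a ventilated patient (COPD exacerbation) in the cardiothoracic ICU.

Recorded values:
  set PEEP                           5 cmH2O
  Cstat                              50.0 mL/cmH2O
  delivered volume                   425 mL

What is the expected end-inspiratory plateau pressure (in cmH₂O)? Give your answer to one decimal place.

13.5

Pplat = PEEP + Vt / Cstat = 5 + 425 / 50.0 = 5 + 8.5 = 13.5 cmH2O.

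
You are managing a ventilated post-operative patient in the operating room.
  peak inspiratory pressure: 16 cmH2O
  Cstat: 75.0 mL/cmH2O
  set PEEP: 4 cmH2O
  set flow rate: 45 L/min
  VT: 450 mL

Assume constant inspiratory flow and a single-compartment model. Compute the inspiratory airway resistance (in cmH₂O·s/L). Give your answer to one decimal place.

Flow: 45 L/min ÷ 60 = 0.75 L/s.
Equation of motion (constant flow): PIP = Vt/C + R·V̇ + PEEP.
R·V̇ = PIP − Vt/C − PEEP = 16 − 450/75.0 − 4 = 16 − 6.0 − 4 = 6.0 cmH2O.
R = 6.0 / 0.75 = 8.0 cmH2O·s/L.

8.0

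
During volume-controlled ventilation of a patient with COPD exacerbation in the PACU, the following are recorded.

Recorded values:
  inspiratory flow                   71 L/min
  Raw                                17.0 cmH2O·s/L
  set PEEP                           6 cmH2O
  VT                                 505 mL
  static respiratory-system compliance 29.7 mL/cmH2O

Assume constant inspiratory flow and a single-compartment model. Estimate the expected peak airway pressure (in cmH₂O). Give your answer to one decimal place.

43.1

Flow: 71 L/min ÷ 60 = 1.1833 L/s.
Equation of motion (constant flow): PIP = Vt/C + R·V̇ + PEEP.
PIP = 505/29.7 + 17.0×1.1833 + 6 = 17.003 + 20.116 + 6 = 43.119 cmH2O.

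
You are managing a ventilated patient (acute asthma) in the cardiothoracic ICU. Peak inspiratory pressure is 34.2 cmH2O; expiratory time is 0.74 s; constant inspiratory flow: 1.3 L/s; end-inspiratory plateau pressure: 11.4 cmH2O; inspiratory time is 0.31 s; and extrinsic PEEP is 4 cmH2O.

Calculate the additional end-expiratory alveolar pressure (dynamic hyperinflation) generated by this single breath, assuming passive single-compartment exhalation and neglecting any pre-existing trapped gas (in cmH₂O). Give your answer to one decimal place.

Vt = flow × Ti = 1.3 L/s × 0.31 s × 1000 mL/L = 403.0 mL.
R = (PIP − Pplat)/V̇ = (34.2 − 11.4) / 1.3 = 22.8/1.3 = 17.538 cmH2O·s/L.
C = Vt/(Pplat − PEEP) = 403.0 / (11.4 − 4) = 403.0/7.4 = 54.459 mL/cmH2O.
τ = R × C = 17.538 × 0.05446 L/cmH2O = 0.9551 s.
Fraction remaining = e^(−Te/τ) = e^(−0.74/0.9551) = 0.4608; trapped volume = 403.0 × 0.4608 = 185.7 mL.
Additional alveolar pressure from trapping ≈ V_trapped / C = 185.7 / 54.459 = 3.41 cmH2O.

3.4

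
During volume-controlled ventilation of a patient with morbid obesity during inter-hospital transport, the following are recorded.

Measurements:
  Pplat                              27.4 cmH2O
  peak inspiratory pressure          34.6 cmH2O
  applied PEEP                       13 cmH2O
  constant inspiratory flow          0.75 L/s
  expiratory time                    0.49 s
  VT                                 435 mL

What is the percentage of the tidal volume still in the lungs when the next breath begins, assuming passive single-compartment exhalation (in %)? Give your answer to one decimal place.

18.5

R = (PIP − Pplat)/V̇ = (34.6 − 27.4) / 0.75 = 7.2/0.75 = 9.6 cmH2O·s/L.
C = Vt/(Pplat − PEEP) = 435.0 / (27.4 − 13) = 435.0/14.4 = 30.208 mL/cmH2O.
τ = R × C = 9.6 × 0.03021 L/cmH2O = 0.29 s.
Fraction remaining at end-expiration = e^(−Te/τ) = e^(−0.49/0.29) = 0.1846 → 18.46%.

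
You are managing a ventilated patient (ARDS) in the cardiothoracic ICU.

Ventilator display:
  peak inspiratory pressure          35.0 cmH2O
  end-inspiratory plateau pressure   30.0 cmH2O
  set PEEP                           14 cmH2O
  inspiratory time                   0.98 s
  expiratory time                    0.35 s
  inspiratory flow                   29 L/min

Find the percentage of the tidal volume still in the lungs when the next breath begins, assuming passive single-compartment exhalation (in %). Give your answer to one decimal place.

Flow: 29 L/min ÷ 60 = 0.4833 L/s.
Vt = flow × Ti = 0.4833 L/s × 0.98 s × 1000 mL/L = 473.63 mL.
R = (PIP − Pplat)/V̇ = (35.0 − 30.0) / 0.4833 = 5.0/0.4833 = 10.346 cmH2O·s/L.
C = Vt/(Pplat − PEEP) = 473.63 / (30.0 − 14) = 473.63/16.0 = 29.602 mL/cmH2O.
τ = R × C = 10.346 × 0.0296 L/cmH2O = 0.3062 s.
Fraction remaining at end-expiration = e^(−Te/τ) = e^(−0.35/0.3062) = 0.3188 → 31.88%.

31.9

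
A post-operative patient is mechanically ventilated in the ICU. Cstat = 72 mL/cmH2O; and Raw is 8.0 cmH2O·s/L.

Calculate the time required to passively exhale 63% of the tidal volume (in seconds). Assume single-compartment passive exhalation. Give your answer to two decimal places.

0.57

τ = R × C = 8.0 × 72 mL/cmH2O = 8.0 × 0.072 L/cmH2O = 0.576 s.
Exhaled fraction f = 1 − e^(−t/τ) → t = −τ·ln(1 − f) = −0.576·ln(0.37) = 0.5727 s.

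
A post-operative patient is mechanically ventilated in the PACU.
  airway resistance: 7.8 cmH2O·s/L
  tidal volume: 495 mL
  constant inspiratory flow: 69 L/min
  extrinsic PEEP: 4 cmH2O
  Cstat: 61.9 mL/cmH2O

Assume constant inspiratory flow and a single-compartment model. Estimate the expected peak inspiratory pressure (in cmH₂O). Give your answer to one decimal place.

Flow: 69 L/min ÷ 60 = 1.15 L/s.
Equation of motion (constant flow): PIP = Vt/C + R·V̇ + PEEP.
PIP = 495/61.9 + 7.8×1.15 + 4 = 7.997 + 8.97 + 4 = 20.967 cmH2O.

21.0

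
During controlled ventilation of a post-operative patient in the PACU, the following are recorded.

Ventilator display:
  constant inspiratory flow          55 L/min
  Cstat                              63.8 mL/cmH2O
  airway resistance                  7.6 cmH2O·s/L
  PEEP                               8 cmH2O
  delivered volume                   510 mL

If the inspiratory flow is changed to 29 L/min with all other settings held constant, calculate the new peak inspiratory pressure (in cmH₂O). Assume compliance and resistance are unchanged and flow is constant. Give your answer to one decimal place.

Flow: 55 L/min ÷ 60 = 0.9167 L/s.
New flow: 29 L/min ÷ 60 = 0.4833 L/s.
PIP = Vt/C + R·V̇ + PEEP (constant-flow equation of motion).
Only the resistive term changes: ΔPIP = R × ΔV̇ = 7.6 × (0.4833 − 0.9167) = 7.6 × -0.4334 = -3.294 cmH2O.
Original PIP = 510/63.8 + 7.6×0.9167 + 8 = 22.961 cmH2O; new PIP = 22.961 + (-3.294) = 19.667 cmH2O.

19.7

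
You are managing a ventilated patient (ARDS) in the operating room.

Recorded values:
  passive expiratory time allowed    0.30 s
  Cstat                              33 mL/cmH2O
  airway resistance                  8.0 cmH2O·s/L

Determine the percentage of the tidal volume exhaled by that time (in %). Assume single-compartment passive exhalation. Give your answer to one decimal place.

τ = R × C = 8.0 × 33 mL/cmH2O = 8.0 × 0.033 L/cmH2O = 0.264 s.
Passive exhalation: V(t)/V₀ = e^(−t/τ) = e^(−0.30/0.264) = 0.321.
Fraction exhaled = 1 − 0.321 = 0.679 → 67.9%.

67.9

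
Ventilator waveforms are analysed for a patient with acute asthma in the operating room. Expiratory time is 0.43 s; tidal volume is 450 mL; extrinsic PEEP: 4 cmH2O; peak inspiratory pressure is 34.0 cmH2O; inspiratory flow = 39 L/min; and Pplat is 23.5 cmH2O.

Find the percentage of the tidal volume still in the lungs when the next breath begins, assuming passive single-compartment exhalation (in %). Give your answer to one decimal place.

Flow: 39 L/min ÷ 60 = 0.65 L/s.
R = (PIP − Pplat)/V̇ = (34.0 − 23.5) / 0.65 = 10.5/0.65 = 16.154 cmH2O·s/L.
C = Vt/(Pplat − PEEP) = 450.0 / (23.5 − 4) = 450.0/19.5 = 23.077 mL/cmH2O.
τ = R × C = 16.154 × 0.02308 L/cmH2O = 0.3728 s.
Fraction remaining at end-expiration = e^(−Te/τ) = e^(−0.43/0.3728) = 0.3156 → 31.56%.

31.6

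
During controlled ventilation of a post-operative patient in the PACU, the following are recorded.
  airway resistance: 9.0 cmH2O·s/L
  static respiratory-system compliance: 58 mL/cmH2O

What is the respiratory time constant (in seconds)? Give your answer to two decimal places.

τ = R × C = 9.0 × 58 mL/cmH2O = 9.0 × 0.058 L/cmH2O = 0.522 s.

0.52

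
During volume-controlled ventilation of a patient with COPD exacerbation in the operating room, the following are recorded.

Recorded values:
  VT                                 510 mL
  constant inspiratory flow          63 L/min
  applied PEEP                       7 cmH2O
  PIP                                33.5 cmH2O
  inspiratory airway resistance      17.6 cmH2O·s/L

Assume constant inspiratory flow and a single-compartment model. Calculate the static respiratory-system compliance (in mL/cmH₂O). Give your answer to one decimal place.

Flow: 63 L/min ÷ 60 = 1.05 L/s.
Equation of motion (constant flow): PIP = Vt/C + R·V̇ + PEEP.
Vt/C = PIP − R·V̇ − PEEP = 33.5 − 17.6×1.05 − 7 = 33.5 − 18.48 − 7 = 8.02 cmH2O.
C = Vt / 8.02 = 510 / 8.02 = 63.591 mL/cmH2O.

63.6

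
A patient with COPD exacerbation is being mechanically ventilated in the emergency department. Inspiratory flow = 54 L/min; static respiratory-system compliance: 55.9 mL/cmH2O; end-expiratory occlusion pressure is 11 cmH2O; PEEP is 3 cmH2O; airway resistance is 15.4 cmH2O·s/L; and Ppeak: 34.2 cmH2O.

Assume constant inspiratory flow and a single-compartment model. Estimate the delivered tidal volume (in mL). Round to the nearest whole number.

Flow: 54 L/min ÷ 60 = 0.9 L/s.
Total PEEP = 11 cmH2O (set 3 + intrinsic 8); this is the baseline alveolar pressure.
Equation of motion (constant flow): PIP = Vt/C + R·V̇ + PEEP.
Vt/C = PIP − R·V̇ − PEEP = 34.2 − 13.86 − 11 = 9.34 cmH2O.
Vt = C × 9.34 = 55.9 × 9.34 = 522.11 mL.

522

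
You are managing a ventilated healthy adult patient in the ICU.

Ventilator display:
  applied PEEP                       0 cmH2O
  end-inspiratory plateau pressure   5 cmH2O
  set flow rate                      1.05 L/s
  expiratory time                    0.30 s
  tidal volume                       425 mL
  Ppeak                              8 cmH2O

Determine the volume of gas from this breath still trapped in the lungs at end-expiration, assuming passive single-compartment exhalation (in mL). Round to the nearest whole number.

R = (PIP − Pplat)/V̇ = (8 − 5) / 1.05 = 3.0/1.05 = 2.857 cmH2O·s/L.
C = Vt/(Pplat − PEEP) = 425.0 / (5 − 0) = 425.0/5.0 = 85.0 mL/cmH2O.
τ = R × C = 2.857 × 0.085 L/cmH2O = 0.2428 s.
Fraction remaining = e^(−Te/τ) = e^(−0.30/0.2428) = 0.2907.
Trapped volume = 425.0 × 0.2907 = 123.55 mL.

124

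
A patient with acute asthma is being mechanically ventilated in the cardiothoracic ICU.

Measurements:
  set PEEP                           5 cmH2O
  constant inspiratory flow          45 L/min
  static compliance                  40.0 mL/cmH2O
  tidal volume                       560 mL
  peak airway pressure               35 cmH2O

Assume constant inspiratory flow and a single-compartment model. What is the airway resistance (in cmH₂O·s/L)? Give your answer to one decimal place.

Flow: 45 L/min ÷ 60 = 0.75 L/s.
Equation of motion (constant flow): PIP = Vt/C + R·V̇ + PEEP.
R·V̇ = PIP − Vt/C − PEEP = 35 − 560/40.0 − 5 = 35 − 14.0 − 5 = 16.0 cmH2O.
R = 16.0 / 0.75 = 21.333 cmH2O·s/L.

21.3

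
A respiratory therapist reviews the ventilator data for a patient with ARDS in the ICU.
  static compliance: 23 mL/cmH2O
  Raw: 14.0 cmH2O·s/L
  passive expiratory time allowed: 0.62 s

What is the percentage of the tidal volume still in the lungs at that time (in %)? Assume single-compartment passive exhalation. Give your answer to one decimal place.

14.6

τ = R × C = 14.0 × 23 mL/cmH2O = 14.0 × 0.023 L/cmH2O = 0.322 s.
Passive exhalation: V(t)/V₀ = e^(−t/τ) = e^(−0.62/0.322) = 0.1458.
Fraction remaining = 0.1458 → 14.58%.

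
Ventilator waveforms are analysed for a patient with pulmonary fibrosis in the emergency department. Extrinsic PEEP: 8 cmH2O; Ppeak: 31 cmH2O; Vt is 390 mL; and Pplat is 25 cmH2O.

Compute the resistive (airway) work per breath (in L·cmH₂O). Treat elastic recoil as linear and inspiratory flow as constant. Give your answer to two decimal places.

With constant inspiratory flow the resistive pressure is constant at PIP − Pplat = 31 − 25 = 6.0 cmH2O, so resistive work = 6.0 × 0.390 = 2.34 L·cmH2O.

2.34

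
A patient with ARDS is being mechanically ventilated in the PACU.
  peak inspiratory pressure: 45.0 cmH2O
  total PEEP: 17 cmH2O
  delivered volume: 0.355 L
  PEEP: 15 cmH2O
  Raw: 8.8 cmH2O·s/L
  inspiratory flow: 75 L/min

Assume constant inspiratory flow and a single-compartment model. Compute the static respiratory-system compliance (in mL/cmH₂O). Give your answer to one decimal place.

Flow: 75 L/min ÷ 60 = 1.25 L/s.
Total PEEP = 17 cmH2O (set 15 + intrinsic 2); this is the baseline alveolar pressure.
Equation of motion (constant flow): PIP = Vt/C + R·V̇ + PEEP.
Vt/C = PIP − R·V̇ − PEEP = 45.0 − 8.8×1.25 − 17 = 45.0 − 11.0 − 17 = 17.0 cmH2O.
C = Vt / 17.0 = 355 / 17.0 = 20.882 mL/cmH2O.

20.9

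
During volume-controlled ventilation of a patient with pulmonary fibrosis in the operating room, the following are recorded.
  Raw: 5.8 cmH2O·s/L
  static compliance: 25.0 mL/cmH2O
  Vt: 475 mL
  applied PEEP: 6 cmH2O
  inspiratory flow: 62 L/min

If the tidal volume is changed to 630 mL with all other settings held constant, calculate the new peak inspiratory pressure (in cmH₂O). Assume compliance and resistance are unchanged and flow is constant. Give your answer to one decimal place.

37.2

Flow: 62 L/min ÷ 60 = 1.0333 L/s.
PIP = Vt/C + R·V̇ + PEEP (constant-flow equation of motion).
Only the elastic term changes: ΔPIP = ΔVt / C = (630 − 475) / 25.0 = 6.2 cmH2O.
Original PIP = 475/25.0 + 5.8×1.0333 + 6 = 30.993 cmH2O; new PIP = 30.993 + (6.2) = 37.193 cmH2O.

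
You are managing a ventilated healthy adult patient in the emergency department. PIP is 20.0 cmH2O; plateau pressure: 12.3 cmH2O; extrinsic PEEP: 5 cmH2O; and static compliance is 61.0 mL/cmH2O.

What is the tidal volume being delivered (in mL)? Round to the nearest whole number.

Vt = Cstat × (Pplat − PEEP) = 61.0 × (12.3 − 5) = 61.0 × 7.3 = 445.3 mL.

445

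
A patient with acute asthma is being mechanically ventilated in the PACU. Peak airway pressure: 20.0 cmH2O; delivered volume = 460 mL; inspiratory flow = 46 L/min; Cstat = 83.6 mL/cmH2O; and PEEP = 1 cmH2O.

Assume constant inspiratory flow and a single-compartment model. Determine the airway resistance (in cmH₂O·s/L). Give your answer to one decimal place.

17.6

Flow: 46 L/min ÷ 60 = 0.7667 L/s.
Equation of motion (constant flow): PIP = Vt/C + R·V̇ + PEEP.
R·V̇ = PIP − Vt/C − PEEP = 20.0 − 460/83.6 − 1 = 20.0 − 5.502 − 1 = 13.498 cmH2O.
R = 13.498 / 0.7667 = 17.605 cmH2O·s/L.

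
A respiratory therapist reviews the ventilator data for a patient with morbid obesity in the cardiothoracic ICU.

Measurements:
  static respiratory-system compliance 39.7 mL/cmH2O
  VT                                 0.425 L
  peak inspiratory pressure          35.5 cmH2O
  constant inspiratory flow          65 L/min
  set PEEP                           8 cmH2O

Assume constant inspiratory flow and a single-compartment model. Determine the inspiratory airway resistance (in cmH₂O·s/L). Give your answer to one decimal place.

Flow: 65 L/min ÷ 60 = 1.0833 L/s.
Equation of motion (constant flow): PIP = Vt/C + R·V̇ + PEEP.
R·V̇ = PIP − Vt/C − PEEP = 35.5 − 425/39.7 − 8 = 35.5 − 10.705 − 8 = 16.795 cmH2O.
R = 16.795 / 1.0833 = 15.504 cmH2O·s/L.

15.5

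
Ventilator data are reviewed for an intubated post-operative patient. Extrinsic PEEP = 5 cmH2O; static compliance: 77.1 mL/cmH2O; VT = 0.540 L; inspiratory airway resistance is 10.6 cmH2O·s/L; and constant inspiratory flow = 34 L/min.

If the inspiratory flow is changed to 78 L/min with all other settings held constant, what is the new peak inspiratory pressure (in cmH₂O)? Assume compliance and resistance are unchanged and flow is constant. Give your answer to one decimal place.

Flow: 34 L/min ÷ 60 = 0.5667 L/s.
New flow: 78 L/min ÷ 60 = 1.3 L/s.
PIP = Vt/C + R·V̇ + PEEP (constant-flow equation of motion).
Only the resistive term changes: ΔPIP = R × ΔV̇ = 10.6 × (1.3 − 0.5667) = 10.6 × 0.7333 = 7.773 cmH2O.
Original PIP = 540/77.1 + 10.6×0.5667 + 5 = 18.011 cmH2O; new PIP = 18.011 + (7.773) = 25.784 cmH2O.

25.8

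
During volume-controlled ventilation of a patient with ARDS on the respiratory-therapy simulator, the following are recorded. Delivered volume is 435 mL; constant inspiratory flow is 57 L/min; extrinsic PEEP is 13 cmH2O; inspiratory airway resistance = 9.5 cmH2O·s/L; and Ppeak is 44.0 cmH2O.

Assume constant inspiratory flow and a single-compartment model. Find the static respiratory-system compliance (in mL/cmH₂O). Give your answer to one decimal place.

Flow: 57 L/min ÷ 60 = 0.95 L/s.
Equation of motion (constant flow): PIP = Vt/C + R·V̇ + PEEP.
Vt/C = PIP − R·V̇ − PEEP = 44.0 − 9.5×0.95 − 13 = 44.0 − 9.025 − 13 = 21.975 cmH2O.
C = Vt / 21.975 = 435 / 21.975 = 19.795 mL/cmH2O.

19.8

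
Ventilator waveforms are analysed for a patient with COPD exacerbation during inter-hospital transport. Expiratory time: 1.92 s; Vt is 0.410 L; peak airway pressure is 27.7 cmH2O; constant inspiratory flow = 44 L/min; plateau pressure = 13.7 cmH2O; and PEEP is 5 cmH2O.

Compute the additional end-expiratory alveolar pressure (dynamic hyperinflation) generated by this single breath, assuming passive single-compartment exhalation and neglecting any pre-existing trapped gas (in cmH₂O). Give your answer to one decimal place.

1.0

Flow: 44 L/min ÷ 60 = 0.7333 L/s.
R = (PIP − Pplat)/V̇ = (27.7 − 13.7) / 0.7333 = 14.0/0.7333 = 19.092 cmH2O·s/L.
C = Vt/(Pplat − PEEP) = 410.0 / (13.7 − 5) = 410.0/8.7 = 47.126 mL/cmH2O.
τ = R × C = 19.092 × 0.04713 L/cmH2O = 0.8998 s.
Fraction remaining = e^(−Te/τ) = e^(−1.92/0.8998) = 0.1184; trapped volume = 410.0 × 0.1184 = 48.544 mL.
Additional alveolar pressure from trapping ≈ V_trapped / C = 48.544 / 47.126 = 1.03 cmH2O.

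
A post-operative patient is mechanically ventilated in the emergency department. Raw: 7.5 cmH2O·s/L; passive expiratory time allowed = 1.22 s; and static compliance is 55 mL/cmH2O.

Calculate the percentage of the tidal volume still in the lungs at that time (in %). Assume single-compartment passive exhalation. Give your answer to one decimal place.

τ = R × C = 7.5 × 55 mL/cmH2O = 7.5 × 0.055 L/cmH2O = 0.4125 s.
Passive exhalation: V(t)/V₀ = e^(−t/τ) = e^(−1.22/0.4125) = 0.05194.
Fraction remaining = 0.05194 → 5.194%.

5.2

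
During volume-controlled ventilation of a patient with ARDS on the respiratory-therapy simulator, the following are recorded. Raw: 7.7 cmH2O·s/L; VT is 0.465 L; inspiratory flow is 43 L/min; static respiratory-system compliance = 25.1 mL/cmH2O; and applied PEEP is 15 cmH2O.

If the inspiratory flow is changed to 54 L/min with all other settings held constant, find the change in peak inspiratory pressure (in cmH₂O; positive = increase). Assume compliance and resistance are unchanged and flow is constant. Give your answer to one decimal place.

1.4

Flow: 43 L/min ÷ 60 = 0.7167 L/s.
New flow: 54 L/min ÷ 60 = 0.9 L/s.
PIP = Vt/C + R·V̇ + PEEP (constant-flow equation of motion).
Only the resistive term changes: ΔPIP = R × ΔV̇ = 7.7 × (0.9 − 0.7167) = 7.7 × 0.1833 = 1.411 cmH2O.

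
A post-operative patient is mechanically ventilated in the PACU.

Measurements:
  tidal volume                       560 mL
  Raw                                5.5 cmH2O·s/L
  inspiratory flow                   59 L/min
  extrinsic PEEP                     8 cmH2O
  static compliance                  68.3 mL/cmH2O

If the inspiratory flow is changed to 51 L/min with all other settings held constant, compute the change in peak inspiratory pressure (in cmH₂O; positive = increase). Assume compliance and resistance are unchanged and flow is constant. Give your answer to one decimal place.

Flow: 59 L/min ÷ 60 = 0.9833 L/s.
New flow: 51 L/min ÷ 60 = 0.85 L/s.
PIP = Vt/C + R·V̇ + PEEP (constant-flow equation of motion).
Only the resistive term changes: ΔPIP = R × ΔV̇ = 5.5 × (0.85 − 0.9833) = 5.5 × -0.1333 = -0.7332 cmH2O.

-0.7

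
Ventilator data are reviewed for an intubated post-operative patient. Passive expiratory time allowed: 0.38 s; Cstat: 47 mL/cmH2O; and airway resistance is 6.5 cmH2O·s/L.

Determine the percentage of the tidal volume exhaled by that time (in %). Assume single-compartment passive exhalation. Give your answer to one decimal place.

τ = R × C = 6.5 × 47 mL/cmH2O = 6.5 × 0.047 L/cmH2O = 0.3055 s.
Passive exhalation: V(t)/V₀ = e^(−t/τ) = e^(−0.38/0.3055) = 0.2883.
Fraction exhaled = 1 − 0.2883 = 0.7117 → 71.17%.

71.2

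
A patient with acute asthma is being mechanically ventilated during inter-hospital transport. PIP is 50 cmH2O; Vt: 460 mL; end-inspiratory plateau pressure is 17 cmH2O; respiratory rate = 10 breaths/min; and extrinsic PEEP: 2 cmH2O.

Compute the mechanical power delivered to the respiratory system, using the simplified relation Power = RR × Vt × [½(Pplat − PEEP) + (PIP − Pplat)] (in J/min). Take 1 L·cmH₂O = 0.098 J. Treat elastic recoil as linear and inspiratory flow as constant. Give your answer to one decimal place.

Per-breath work = Vt × [½(Pplat−PEEP) + (PIP−Pplat)] = 0.460 × [0.5×15.0 + 33.0] = 0.460 × 40.5 = 18.63 L·cmH2O.
Power = 10 × 18.63 = 186.3 L·cmH2O/min.
× 0.098 J/(L·cmH2O) → 18.257 J/min.

18.3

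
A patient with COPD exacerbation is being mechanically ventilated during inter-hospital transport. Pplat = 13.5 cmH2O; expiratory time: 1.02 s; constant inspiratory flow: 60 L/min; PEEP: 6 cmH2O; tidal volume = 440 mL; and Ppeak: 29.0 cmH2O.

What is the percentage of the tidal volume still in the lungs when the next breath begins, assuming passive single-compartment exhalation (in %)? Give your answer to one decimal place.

32.6

Flow: 60 L/min ÷ 60 = 1 L/s.
R = (PIP − Pplat)/V̇ = (29.0 − 13.5) / 1 = 15.5/1 = 15.5 cmH2O·s/L.
C = Vt/(Pplat − PEEP) = 440.0 / (13.5 − 6) = 440.0/7.5 = 58.667 mL/cmH2O.
τ = R × C = 15.5 × 0.05867 L/cmH2O = 0.9094 s.
Fraction remaining at end-expiration = e^(−Te/τ) = e^(−1.02/0.9094) = 0.3258 → 32.58%.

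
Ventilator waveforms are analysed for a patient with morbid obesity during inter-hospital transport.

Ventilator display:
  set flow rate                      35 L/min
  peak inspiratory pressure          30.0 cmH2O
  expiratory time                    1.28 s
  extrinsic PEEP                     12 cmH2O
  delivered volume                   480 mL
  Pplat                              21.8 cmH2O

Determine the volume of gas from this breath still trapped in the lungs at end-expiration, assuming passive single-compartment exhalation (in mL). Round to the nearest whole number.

Flow: 35 L/min ÷ 60 = 0.5833 L/s.
R = (PIP − Pplat)/V̇ = (30.0 − 21.8) / 0.5833 = 8.2/0.5833 = 14.058 cmH2O·s/L.
C = Vt/(Pplat − PEEP) = 480.0 / (21.8 − 12) = 480.0/9.8 = 48.98 mL/cmH2O.
τ = R × C = 14.058 × 0.04898 L/cmH2O = 0.6886 s.
Fraction remaining = e^(−Te/τ) = e^(−1.28/0.6886) = 0.1559.
Trapped volume = 480.0 × 0.1559 = 74.832 mL.

75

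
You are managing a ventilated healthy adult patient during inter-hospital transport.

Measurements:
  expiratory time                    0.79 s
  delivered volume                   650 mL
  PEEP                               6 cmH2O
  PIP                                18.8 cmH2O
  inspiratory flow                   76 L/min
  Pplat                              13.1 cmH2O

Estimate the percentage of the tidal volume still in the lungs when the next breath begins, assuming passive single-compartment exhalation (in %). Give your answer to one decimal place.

14.7

Flow: 76 L/min ÷ 60 = 1.2667 L/s.
R = (PIP − Pplat)/V̇ = (18.8 − 13.1) / 1.2667 = 5.7/1.2667 = 4.5 cmH2O·s/L.
C = Vt/(Pplat − PEEP) = 650.0 / (13.1 − 6) = 650.0/7.1 = 91.549 mL/cmH2O.
τ = R × C = 4.5 × 0.09155 L/cmH2O = 0.412 s.
Fraction remaining at end-expiration = e^(−Te/τ) = e^(−0.79/0.412) = 0.147 → 14.7%.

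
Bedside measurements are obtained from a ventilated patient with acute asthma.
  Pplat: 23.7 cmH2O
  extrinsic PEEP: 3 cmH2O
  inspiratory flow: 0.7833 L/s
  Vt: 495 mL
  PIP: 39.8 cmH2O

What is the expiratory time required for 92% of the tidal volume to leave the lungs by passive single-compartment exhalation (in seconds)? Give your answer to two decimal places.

R = (PIP − Pplat)/V̇ = (39.8 − 23.7) / 0.7833 = 16.1/0.7833 = 20.554 cmH2O·s/L.
C = Vt/(Pplat − PEEP) = 495.0 / (23.7 − 3) = 495.0/20.7 = 23.913 mL/cmH2O.
τ = R × C = 20.554 × 0.02391 L/cmH2O = 0.4914 s.
t = −τ·ln(1 − 0.92) = −0.4914·ln(0.08) = 1.241 s.

1.24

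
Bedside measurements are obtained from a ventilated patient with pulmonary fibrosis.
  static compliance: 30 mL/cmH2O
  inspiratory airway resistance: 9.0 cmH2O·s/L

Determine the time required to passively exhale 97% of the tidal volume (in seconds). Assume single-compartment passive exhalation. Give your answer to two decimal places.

τ = R × C = 9.0 × 30 mL/cmH2O = 9.0 × 0.030 L/cmH2O = 0.27 s.
Exhaled fraction f = 1 − e^(−t/τ) → t = −τ·ln(1 − f) = −0.27·ln(0.03) = 0.9468 s.

0.95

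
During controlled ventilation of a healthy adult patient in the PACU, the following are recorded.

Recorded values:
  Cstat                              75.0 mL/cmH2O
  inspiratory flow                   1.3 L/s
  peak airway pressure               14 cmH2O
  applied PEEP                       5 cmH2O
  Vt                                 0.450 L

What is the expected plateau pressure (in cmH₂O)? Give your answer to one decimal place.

Pplat = PEEP + Vt / Cstat = 5 + 450 / 75.0 = 5 + 6.0 = 11.0 cmH2O.

11.0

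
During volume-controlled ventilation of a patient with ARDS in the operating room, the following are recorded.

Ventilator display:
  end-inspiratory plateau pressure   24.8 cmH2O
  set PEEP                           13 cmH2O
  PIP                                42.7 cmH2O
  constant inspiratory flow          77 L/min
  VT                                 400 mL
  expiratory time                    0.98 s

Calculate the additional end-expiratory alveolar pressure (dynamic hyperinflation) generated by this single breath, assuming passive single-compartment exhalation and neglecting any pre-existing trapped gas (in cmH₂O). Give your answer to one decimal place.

Flow: 77 L/min ÷ 60 = 1.2833 L/s.
R = (PIP − Pplat)/V̇ = (42.7 − 24.8) / 1.2833 = 17.9/1.2833 = 13.948 cmH2O·s/L.
C = Vt/(Pplat − PEEP) = 400.0 / (24.8 − 13) = 400.0/11.8 = 33.898 mL/cmH2O.
τ = R × C = 13.948 × 0.0339 L/cmH2O = 0.4728 s.
Fraction remaining = e^(−Te/τ) = e^(−0.98/0.4728) = 0.1258; trapped volume = 400.0 × 0.1258 = 50.32 mL.
Additional alveolar pressure from trapping ≈ V_trapped / C = 50.32 / 33.898 = 1.484 cmH2O.

1.5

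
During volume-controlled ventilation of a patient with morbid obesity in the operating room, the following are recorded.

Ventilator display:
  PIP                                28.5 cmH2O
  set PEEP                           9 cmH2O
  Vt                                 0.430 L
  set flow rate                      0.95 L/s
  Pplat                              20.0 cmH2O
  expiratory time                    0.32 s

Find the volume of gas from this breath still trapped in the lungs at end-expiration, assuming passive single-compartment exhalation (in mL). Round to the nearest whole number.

172

R = (PIP − Pplat)/V̇ = (28.5 − 20.0) / 0.95 = 8.5/0.95 = 8.947 cmH2O·s/L.
C = Vt/(Pplat − PEEP) = 430.0 / (20.0 − 9) = 430.0/11.0 = 39.091 mL/cmH2O.
τ = R × C = 8.947 × 0.03909 L/cmH2O = 0.3497 s.
Fraction remaining = e^(−Te/τ) = e^(−0.32/0.3497) = 0.4005.
Trapped volume = 430.0 × 0.4005 = 172.22 mL.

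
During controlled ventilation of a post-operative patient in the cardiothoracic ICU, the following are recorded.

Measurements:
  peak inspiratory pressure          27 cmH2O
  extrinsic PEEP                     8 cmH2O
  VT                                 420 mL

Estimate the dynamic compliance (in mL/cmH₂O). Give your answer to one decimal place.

22.1

Dynamic compliance = Vt / (PIP − PEEP) = 420 / (27 − 8) = 420 / 19.0 = 22.105 mL/cmH2O.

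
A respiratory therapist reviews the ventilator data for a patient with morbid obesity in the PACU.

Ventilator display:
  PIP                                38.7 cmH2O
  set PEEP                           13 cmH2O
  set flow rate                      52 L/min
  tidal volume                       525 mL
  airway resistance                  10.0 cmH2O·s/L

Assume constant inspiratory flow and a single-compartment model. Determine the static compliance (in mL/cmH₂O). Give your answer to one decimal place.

30.8

Flow: 52 L/min ÷ 60 = 0.8667 L/s.
Equation of motion (constant flow): PIP = Vt/C + R·V̇ + PEEP.
Vt/C = PIP − R·V̇ − PEEP = 38.7 − 10.0×0.8667 − 13 = 38.7 − 8.667 − 13 = 17.033 cmH2O.
C = Vt / 17.033 = 525 / 17.033 = 30.823 mL/cmH2O.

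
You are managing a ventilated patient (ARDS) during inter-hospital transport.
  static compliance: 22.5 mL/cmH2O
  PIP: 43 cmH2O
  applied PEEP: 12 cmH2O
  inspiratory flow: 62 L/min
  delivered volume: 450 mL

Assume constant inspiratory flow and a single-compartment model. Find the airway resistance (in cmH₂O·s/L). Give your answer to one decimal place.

Flow: 62 L/min ÷ 60 = 1.0333 L/s.
Equation of motion (constant flow): PIP = Vt/C + R·V̇ + PEEP.
R·V̇ = PIP − Vt/C − PEEP = 43 − 450/22.5 − 12 = 43 − 20.0 − 12 = 11.0 cmH2O.
R = 11.0 / 1.0333 = 10.646 cmH2O·s/L.

10.6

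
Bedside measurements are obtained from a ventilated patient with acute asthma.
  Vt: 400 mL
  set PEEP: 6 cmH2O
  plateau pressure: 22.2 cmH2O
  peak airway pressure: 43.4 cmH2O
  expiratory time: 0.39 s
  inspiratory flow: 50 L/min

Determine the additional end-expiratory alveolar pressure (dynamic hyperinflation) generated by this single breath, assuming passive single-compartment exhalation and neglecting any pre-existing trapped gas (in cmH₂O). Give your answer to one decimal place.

Flow: 50 L/min ÷ 60 = 0.8333 L/s.
R = (PIP − Pplat)/V̇ = (43.4 − 22.2) / 0.8333 = 21.2/0.8333 = 25.441 cmH2O·s/L.
C = Vt/(Pplat − PEEP) = 400.0 / (22.2 − 6) = 400.0/16.2 = 24.691 mL/cmH2O.
τ = R × C = 25.441 × 0.02469 L/cmH2O = 0.6281 s.
Fraction remaining = e^(−Te/τ) = e^(−0.39/0.6281) = 0.5374; trapped volume = 400.0 × 0.5374 = 214.96 mL.
Additional alveolar pressure from trapping ≈ V_trapped / C = 214.96 / 24.691 = 8.706 cmH2O.

8.7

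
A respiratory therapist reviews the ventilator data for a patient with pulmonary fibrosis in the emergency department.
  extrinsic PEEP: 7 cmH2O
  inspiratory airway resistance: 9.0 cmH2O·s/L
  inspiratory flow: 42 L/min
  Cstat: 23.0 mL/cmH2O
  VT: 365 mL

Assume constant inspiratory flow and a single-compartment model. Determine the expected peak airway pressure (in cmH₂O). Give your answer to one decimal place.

29.2

Flow: 42 L/min ÷ 60 = 0.7 L/s.
Equation of motion (constant flow): PIP = Vt/C + R·V̇ + PEEP.
PIP = 365/23.0 + 9.0×0.7 + 7 = 15.87 + 6.3 + 7 = 29.17 cmH2O.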